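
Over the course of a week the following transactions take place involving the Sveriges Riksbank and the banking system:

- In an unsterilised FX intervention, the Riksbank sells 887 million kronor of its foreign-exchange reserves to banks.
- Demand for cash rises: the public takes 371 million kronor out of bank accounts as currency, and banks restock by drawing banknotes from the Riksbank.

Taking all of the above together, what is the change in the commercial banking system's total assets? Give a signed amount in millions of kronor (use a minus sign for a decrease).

-371 million

FX sale 887 million kronor: just an asset swap on bank balance sheets → 0.
Currency withdrawal 371 million kronor: bank balance sheets shrink → −371M.
Net: 0 − 371 = -371 million.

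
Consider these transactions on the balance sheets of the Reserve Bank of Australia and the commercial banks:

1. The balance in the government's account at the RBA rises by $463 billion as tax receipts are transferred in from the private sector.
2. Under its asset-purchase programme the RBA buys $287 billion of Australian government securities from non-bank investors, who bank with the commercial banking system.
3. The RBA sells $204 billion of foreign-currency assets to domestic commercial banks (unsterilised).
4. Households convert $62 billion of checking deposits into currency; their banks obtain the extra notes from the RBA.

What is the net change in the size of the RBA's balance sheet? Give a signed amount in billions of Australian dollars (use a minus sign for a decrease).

+$83 billion

RBA balance sheet:
  Assets:      Securities +$287B, Foreign assets −$204B
  Liabilities: Bank reserves −$442B, Currency in circulation +$62B, Government deposits +$463B
Change in total RBA assets = +$83 billion.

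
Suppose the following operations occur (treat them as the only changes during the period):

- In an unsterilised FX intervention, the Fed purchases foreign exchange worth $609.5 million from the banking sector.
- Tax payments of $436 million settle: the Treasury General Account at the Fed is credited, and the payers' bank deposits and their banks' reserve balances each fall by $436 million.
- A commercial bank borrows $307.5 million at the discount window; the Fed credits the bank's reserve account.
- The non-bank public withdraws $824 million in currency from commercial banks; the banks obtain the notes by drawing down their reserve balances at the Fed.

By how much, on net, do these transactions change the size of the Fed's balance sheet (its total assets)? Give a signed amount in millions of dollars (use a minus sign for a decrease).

Fed balance sheet:
  Assets:      Loans to banks +$307.5M, Foreign assets +$609.5M
  Liabilities: Bank reserves −$343M, Currency in circulation +$824M, Government deposits +$436M
Commercial banking system:
  Assets:      Reserves at CB −$343M, Foreign assets −$609.5M
  Liabilities: Checkable deposits −$1260M, Borrowings from CB +$307.5M
Change in total Fed assets = +$917 million.

+$917 million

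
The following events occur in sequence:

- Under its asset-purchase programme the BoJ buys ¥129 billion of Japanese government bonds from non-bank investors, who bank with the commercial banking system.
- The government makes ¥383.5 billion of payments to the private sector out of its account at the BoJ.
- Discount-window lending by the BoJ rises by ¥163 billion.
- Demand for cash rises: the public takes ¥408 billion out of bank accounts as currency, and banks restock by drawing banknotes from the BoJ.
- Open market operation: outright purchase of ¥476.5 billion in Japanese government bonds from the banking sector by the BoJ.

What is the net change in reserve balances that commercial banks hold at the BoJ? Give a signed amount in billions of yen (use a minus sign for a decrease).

+¥744 billion

Asset purchase (from non-banks) ¥129 billion: the BoJ pays by crediting reserve accounts → +¥129B.
Government spending ¥383.5 billion: government payments flow into bank reserve accounts → +¥383.5B.
Discount-window loan ¥163 billion: the loan is credited to the bank's reserve account → +¥163B.
Currency withdrawal ¥408 billion: banks swap reserves for currency → −¥408B.
OMO purchase (from banks) ¥476.5 billion: the BoJ pays by crediting reserve accounts → +¥476.5B.
Net: 129 + 383.5 + 163 − 408 + 476.5 = +¥744 billion.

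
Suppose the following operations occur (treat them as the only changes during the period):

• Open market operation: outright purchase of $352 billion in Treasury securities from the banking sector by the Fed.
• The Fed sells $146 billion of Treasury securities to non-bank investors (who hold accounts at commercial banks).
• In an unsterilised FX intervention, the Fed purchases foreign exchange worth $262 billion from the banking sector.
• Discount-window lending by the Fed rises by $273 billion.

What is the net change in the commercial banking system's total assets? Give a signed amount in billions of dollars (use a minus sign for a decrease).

Fed balance sheet:
  Assets:      Securities +$206B, Loans to banks +$273B, Foreign assets +$262B
  Liabilities: Bank reserves +$741B
Commercial banking system:
  Assets:      Reserves at CB +$741B, Securities −$352B, Foreign assets −$262B
  Liabilities: Checkable deposits −$146B, Borrowings from CB +$273B
Change in total bank assets = +$127 billion.

+$127 billion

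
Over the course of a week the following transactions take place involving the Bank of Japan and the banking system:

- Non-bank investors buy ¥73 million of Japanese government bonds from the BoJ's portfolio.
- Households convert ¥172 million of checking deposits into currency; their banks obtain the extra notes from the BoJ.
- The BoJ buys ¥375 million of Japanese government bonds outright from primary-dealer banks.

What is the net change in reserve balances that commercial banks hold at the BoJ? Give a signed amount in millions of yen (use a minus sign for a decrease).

+¥130 million

Asset sale (to non-banks) ¥73 million: the non-bank buyers' banks settle from reserves → −¥73M.
Currency withdrawal ¥172 million: banks swap reserves for currency → −¥172M.
OMO purchase (from banks) ¥375 million: the BoJ pays by crediting reserve accounts → +¥375M.
Net: −73 − 172 + 375 = +¥130 million.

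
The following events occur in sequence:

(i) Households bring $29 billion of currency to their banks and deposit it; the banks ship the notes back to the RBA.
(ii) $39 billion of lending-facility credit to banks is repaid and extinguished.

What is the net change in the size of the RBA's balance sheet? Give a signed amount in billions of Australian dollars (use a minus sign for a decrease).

Currency deposit $29 billion: only the composition of liabilities changes → 0.
Discount-window repayment $39 billion: an RBA asset is shed → −$39B.
Net: 0 − 39 = -$39 billion.

-$39 billion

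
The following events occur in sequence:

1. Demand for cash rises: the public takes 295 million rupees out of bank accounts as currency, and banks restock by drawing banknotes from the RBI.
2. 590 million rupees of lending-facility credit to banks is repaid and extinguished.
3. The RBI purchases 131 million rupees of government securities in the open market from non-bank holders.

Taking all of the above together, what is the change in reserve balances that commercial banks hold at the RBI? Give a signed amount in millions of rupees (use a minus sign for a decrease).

RBI balance sheet:
  Assets:      Securities +131M, Loans to banks −590M
  Liabilities: Bank reserves −754M, Currency in circulation +295M
So the change in reserve balances that commercial banks hold at the RBI is -754 million.

-754 million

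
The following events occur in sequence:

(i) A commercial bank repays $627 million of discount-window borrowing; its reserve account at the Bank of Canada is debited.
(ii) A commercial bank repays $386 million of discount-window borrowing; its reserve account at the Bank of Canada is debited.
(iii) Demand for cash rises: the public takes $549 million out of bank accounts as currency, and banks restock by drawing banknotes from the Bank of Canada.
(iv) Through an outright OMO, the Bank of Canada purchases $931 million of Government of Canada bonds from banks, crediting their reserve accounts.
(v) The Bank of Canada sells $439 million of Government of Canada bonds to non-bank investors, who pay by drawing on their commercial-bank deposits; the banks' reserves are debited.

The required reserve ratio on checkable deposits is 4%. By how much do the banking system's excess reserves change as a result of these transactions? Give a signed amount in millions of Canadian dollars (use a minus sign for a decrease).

-$1030.48 million

Discount-window repayment $627 million: reserves −$627M, deposits 0.
Discount-window repayment $386 million: reserves −$386M, deposits 0.
Currency withdrawal $549 million: reserves −$549M, deposits −$549M.
OMO purchase (from banks) $931 million: reserves +$931M, deposits 0.
Asset sale (to non-banks) $439 million: reserves −$439M, deposits −$439M.
Totals: Δreserves = −$1070M, Δdeposits = −$988M.
Δrequired reserves = 4% × −$988M = −$39.52M.
Δexcess reserves = Δreserves − Δrequired = −$1070M − (−$39.52M) = -$1030.48 million.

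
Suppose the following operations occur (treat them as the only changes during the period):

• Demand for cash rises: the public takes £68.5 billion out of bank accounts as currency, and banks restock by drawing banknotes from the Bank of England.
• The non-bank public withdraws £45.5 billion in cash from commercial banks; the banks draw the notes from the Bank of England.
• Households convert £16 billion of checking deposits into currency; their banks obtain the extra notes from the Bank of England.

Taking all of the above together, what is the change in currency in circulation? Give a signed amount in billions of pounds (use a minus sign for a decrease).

Currency withdrawal £68.5 billion: notes leave the central bank → +£68.5B.
Currency withdrawal £45.5 billion: notes leave the central bank → +£45.5B.
Currency withdrawal £16 billion: notes leave the central bank → +£16B.
Net: 68.5 + 45.5 + 16 = +£130 billion.

+£130 billion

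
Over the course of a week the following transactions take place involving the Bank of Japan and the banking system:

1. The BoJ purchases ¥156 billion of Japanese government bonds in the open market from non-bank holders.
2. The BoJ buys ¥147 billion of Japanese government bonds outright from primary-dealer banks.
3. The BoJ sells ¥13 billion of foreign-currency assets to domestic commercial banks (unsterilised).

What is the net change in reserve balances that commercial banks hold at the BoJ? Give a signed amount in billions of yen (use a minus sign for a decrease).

+¥290 billion

Asset purchase (from non-banks) ¥156 billion: the BoJ pays by crediting reserve accounts → +¥156B.
OMO purchase (from banks) ¥147 billion: the BoJ pays by crediting reserve accounts → +¥147B.
FX sale ¥13 billion: the buying banks pay out of their reserve balances → −¥13B.
Net: 156 + 147 − 13 = +¥290 billion.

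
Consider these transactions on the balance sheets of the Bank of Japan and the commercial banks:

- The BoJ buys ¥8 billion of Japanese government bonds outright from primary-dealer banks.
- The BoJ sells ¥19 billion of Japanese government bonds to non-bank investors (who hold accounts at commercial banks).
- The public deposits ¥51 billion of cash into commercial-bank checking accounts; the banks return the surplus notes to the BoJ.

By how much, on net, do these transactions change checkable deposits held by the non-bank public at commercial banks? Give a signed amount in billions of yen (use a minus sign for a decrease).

+¥32 billion

BoJ balance sheet:
  Assets:      Securities −¥11B
  Liabilities: Bank reserves +¥40B, Currency in circulation −¥51B
Commercial banking system:
  Assets:      Reserves at CB +¥40B, Securities −¥8B
  Liabilities: Checkable deposits +¥32B
So the change in checkable deposits held by the non-bank public at commercial banks is +¥32 billion.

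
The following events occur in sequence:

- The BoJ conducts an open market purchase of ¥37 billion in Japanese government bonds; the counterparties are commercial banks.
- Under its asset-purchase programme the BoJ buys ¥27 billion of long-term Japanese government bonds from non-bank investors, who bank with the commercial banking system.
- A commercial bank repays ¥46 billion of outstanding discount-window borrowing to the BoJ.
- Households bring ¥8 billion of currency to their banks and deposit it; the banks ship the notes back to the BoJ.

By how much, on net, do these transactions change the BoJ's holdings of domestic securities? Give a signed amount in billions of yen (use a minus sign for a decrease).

+¥64 billion

BoJ balance sheet:
  Assets:      Securities +¥64B, Loans to banks −¥46B
  Liabilities: Bank reserves +¥26B, Currency in circulation −¥8B
So the change in the BoJ's holdings of domestic securities is +¥64 billion.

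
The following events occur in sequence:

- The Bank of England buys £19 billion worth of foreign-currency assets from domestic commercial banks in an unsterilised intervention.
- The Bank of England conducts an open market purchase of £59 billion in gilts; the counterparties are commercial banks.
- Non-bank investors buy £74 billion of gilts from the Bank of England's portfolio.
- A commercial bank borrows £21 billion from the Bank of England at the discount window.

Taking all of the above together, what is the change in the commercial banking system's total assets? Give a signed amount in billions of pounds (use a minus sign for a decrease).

-£53 billion

Bank of England balance sheet:
  Assets:      Securities −£15B, Loans to banks +£21B, Foreign assets +£19B
  Liabilities: Bank reserves +£25B
Commercial banking system:
  Assets:      Reserves at CB +£25B, Securities −£59B, Foreign assets −£19B
  Liabilities: Checkable deposits −£74B, Borrowings from CB +£21B
Change in total bank assets = -£53 billion.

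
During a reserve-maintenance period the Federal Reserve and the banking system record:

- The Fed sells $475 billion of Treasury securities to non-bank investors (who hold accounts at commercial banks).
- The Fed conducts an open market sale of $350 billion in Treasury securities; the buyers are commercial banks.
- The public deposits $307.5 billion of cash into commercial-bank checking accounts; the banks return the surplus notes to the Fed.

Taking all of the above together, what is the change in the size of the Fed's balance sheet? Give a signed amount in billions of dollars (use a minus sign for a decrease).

Fed balance sheet:
  Assets:      Securities −$825B
  Liabilities: Bank reserves −$517.5B, Currency in circulation −$307.5B
Change in total Fed assets = -$825 billion.

-$825 billion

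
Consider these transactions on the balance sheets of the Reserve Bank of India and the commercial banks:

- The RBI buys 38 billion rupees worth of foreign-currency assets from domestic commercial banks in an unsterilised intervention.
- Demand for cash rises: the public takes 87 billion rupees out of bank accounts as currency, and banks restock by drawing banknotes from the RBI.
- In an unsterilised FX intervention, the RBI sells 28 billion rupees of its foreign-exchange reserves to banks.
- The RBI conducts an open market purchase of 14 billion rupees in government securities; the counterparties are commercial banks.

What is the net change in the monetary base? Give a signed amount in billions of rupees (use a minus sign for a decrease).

RBI balance sheet:
  Assets:      Securities +14B, Foreign assets +10B
  Liabilities: Bank reserves −63B, Currency in circulation +87B
Monetary base = currency + reserves: +87B + (−63B) = +24 billion.

+24 billion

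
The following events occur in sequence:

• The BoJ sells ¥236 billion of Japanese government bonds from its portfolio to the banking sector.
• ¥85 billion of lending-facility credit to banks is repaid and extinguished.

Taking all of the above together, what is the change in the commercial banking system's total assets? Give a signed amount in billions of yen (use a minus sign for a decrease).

-¥85 billion

OMO sale (to banks) ¥236 billion: just an asset swap on bank balance sheets → 0.
Discount-window repayment ¥85 billion: bank balance sheets shrink → −¥85B.
Net: 0 − 85 = -¥85 billion.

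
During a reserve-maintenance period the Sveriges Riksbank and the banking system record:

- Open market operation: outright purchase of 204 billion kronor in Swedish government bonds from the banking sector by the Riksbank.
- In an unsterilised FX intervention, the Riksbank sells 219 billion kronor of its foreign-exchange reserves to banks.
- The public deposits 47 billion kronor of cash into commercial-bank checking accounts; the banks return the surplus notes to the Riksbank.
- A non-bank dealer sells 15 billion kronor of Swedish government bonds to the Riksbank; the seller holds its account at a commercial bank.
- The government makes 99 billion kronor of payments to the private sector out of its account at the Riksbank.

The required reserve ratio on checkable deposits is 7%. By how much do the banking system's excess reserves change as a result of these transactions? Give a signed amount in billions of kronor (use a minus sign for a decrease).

OMO purchase (from banks) 204 billion kronor: reserves +204B, deposits 0.
FX sale 219 billion kronor: reserves −219B, deposits 0.
Currency deposit 47 billion kronor: reserves +47B, deposits +47B.
Asset purchase (from non-banks) 15 billion kronor: reserves +15B, deposits +15B.
Government spending 99 billion kronor: reserves +99B, deposits +99B.
Totals: Δreserves = +146B, Δdeposits = +161B.
Δrequired reserves = 7% × +161B = +11.27B.
Δexcess reserves = Δreserves − Δrequired = +146B − (+11.27B) = +134.73 billion.

+134.73 billion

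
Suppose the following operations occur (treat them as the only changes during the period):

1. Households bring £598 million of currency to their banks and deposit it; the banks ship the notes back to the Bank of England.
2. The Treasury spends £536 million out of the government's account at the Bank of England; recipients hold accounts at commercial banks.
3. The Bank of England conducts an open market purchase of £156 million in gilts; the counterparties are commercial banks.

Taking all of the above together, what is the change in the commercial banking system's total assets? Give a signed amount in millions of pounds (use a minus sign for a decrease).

Currency deposit £598 million: bank balance sheets expand → +£598M.
Government spending £536 million: bank balance sheets expand → +£536M.
OMO purchase (from banks) £156 million: just an asset swap on bank balance sheets → 0.
Net: 598 + 536 + 0 = +£1134 million.

+£1134 million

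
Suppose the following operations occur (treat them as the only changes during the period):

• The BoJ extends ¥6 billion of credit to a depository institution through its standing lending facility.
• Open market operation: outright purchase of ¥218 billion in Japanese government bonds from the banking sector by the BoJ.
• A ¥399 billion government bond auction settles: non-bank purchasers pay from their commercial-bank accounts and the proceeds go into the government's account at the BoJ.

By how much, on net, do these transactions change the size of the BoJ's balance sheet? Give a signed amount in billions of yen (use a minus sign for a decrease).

Discount-window loan ¥6 billion: a BoJ asset is acquired → +¥6B.
OMO purchase (from banks) ¥218 billion: a BoJ asset is acquired → +¥218B.
Government account inflow ¥399 billion: only the composition of liabilities changes → 0.
Net: 6 + 218 + 0 = +¥224 billion.

+¥224 billion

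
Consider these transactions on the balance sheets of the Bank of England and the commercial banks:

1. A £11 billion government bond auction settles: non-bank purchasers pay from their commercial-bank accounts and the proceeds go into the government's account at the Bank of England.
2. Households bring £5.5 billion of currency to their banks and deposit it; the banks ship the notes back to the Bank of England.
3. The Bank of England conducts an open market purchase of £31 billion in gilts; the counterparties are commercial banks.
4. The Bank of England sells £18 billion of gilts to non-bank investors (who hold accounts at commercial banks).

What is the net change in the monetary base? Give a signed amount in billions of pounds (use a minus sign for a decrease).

Government account inflow £11 billion: reserves shift to a non-base liability → −£11B.
Currency deposit £5.5 billion: just a shift between currency and reserves — both are base money → 0.
OMO purchase (from banks) £31 billion: Bank of England balance sheet expands → +£31B.
Asset sale (to non-banks) £18 billion: Bank of England balance sheet contracts → −£18B.
Net: −11 + 0 + 31 − 18 = +£2 billion.

+£2 billion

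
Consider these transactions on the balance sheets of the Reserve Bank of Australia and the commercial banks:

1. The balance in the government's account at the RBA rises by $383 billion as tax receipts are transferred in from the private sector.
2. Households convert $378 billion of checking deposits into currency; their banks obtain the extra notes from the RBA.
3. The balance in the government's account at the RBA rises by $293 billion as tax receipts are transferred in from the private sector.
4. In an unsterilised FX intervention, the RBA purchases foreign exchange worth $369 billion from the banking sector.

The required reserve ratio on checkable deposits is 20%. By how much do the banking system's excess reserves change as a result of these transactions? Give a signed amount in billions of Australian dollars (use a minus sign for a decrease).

Government account inflow $383 billion: reserves −$383B, deposits −$383B.
Currency withdrawal $378 billion: reserves −$378B, deposits −$378B.
Government account inflow $293 billion: reserves −$293B, deposits −$293B.
FX purchase $369 billion: reserves +$369B, deposits 0.
Totals: Δreserves = −$685B, Δdeposits = −$1054B.
Δrequired reserves = 20% × −$1054B = −$210.8B.
Δexcess reserves = Δreserves − Δrequired = −$685B − (−$210.8B) = -$474.2 billion.

-$474.2 billion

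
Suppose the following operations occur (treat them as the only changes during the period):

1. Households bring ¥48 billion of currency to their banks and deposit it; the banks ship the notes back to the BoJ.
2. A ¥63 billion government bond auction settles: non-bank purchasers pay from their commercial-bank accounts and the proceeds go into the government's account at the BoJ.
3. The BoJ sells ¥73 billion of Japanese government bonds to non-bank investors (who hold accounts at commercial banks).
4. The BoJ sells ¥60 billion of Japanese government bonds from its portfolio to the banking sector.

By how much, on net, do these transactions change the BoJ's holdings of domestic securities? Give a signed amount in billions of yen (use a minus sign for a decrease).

BoJ balance sheet:
  Assets:      Securities −¥133B
  Liabilities: Bank reserves −¥148B, Currency in circulation −¥48B, Government deposits +¥63B
So the change in the BoJ's holdings of domestic securities is -¥133 billion.

-¥133 billion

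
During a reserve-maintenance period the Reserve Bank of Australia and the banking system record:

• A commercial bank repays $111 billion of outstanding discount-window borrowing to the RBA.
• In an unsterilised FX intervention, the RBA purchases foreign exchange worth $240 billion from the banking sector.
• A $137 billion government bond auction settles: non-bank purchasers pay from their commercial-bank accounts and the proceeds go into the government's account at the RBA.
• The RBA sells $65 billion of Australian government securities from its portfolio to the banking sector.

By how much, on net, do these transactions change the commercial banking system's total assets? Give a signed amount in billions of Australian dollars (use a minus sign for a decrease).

-$248 billion

RBA balance sheet:
  Assets:      Securities −$65B, Loans to banks −$111B, Foreign assets +$240B
  Liabilities: Bank reserves −$73B, Government deposits +$137B
Commercial banking system:
  Assets:      Reserves at CB −$73B, Securities +$65B, Foreign assets −$240B
  Liabilities: Checkable deposits −$137B, Borrowings from CB −$111B
Change in total bank assets = -$248 billion.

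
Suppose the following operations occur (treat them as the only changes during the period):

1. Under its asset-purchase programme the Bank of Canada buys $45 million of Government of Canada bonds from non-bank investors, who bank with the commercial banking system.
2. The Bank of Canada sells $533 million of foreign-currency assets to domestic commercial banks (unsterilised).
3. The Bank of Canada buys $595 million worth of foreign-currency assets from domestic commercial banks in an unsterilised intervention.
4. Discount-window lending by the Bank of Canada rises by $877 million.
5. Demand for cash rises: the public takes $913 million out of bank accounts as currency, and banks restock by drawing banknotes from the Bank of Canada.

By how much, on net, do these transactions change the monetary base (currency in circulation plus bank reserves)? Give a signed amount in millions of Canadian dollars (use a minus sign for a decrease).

+$984 million

Bank of Canada balance sheet:
  Assets:      Securities +$45M, Loans to banks +$877M, Foreign assets +$62M
  Liabilities: Bank reserves +$71M, Currency in circulation +$913M
Monetary base = currency + reserves: +$913M + (+$71M) = +$984 million.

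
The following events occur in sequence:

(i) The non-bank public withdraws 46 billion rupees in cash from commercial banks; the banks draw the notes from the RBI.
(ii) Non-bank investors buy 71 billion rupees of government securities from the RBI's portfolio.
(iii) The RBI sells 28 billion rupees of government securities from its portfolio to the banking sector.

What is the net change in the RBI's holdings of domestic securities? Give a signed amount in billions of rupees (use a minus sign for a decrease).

RBI balance sheet:
  Assets:      Securities −99B
  Liabilities: Bank reserves −145B, Currency in circulation +46B
Commercial banking system:
  Assets:      Reserves at CB −145B, Securities +28B
  Liabilities: Checkable deposits −117B
So the change in the RBI's holdings of domestic securities is -99 billion.

-99 billion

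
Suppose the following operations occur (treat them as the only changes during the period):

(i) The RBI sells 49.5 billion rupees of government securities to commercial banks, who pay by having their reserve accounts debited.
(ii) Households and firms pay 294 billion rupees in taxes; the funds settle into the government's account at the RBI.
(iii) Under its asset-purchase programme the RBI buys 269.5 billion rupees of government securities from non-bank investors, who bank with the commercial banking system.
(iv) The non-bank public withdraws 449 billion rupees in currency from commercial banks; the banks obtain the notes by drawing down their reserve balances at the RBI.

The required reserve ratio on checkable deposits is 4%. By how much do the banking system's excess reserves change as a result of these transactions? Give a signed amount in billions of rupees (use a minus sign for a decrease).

-504.06 billion

OMO sale (to banks) 49.5 billion rupees: reserves −49.5B, deposits 0.
Government account inflow 294 billion rupees: reserves −294B, deposits −294B.
Asset purchase (from non-banks) 269.5 billion rupees: reserves +269.5B, deposits +269.5B.
Currency withdrawal 449 billion rupees: reserves −449B, deposits −449B.
Totals: Δreserves = −523B, Δdeposits = −473.5B.
Δrequired reserves = 4% × −473.5B = −18.94B.
Δexcess reserves = Δreserves − Δrequired = −523B − (−18.94B) = -504.06 billion.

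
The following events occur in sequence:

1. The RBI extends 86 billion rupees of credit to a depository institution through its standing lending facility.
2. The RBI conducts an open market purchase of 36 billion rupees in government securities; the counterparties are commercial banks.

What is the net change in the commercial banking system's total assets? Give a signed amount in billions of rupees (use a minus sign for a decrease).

+86 billion

Discount-window loan 86 billion rupees: bank balance sheets expand → +86B.
OMO purchase (from banks) 36 billion rupees: just an asset swap on bank balance sheets → 0.
Net: 86 + 0 = +86 billion.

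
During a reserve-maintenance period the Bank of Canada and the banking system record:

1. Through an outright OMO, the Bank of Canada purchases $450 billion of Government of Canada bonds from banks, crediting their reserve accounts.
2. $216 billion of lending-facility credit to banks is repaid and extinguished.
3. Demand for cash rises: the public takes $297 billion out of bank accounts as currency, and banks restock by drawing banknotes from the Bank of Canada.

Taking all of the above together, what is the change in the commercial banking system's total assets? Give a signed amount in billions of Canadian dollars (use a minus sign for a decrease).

Bank of Canada balance sheet:
  Assets:      Securities +$450B, Loans to banks −$216B
  Liabilities: Bank reserves −$63B, Currency in circulation +$297B
Commercial banking system:
  Assets:      Reserves at CB −$63B, Securities −$450B
  Liabilities: Checkable deposits −$297B, Borrowings from CB −$216B
Change in total bank assets = -$513 billion.

-$513 billion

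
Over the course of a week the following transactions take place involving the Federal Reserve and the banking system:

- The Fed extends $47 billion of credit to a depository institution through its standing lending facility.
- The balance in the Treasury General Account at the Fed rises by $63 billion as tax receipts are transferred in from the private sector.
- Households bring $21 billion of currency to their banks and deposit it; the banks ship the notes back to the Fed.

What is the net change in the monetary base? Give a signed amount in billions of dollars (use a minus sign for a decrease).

Fed balance sheet:
  Assets:      Loans to banks +$47B
  Liabilities: Bank reserves +$5B, Currency in circulation −$21B, Government deposits +$63B
Commercial banking system:
  Assets:      Reserves at CB +$5B
  Liabilities: Checkable deposits −$42B, Borrowings from CB +$47B
Monetary base = currency + reserves: −$21B + (+$5B) = -$16 billion.

-$16 billion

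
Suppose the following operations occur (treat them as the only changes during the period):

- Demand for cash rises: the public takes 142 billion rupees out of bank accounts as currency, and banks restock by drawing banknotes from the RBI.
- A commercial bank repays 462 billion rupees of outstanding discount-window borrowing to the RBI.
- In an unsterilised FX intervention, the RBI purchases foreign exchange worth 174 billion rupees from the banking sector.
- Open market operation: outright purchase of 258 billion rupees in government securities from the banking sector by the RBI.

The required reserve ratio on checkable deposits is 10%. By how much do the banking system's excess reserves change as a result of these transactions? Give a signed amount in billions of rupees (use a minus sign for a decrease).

-157.8 billion

Currency withdrawal 142 billion rupees: reserves −142B, deposits −142B.
Discount-window repayment 462 billion rupees: reserves −462B, deposits 0.
FX purchase 174 billion rupees: reserves +174B, deposits 0.
OMO purchase (from banks) 258 billion rupees: reserves +258B, deposits 0.
Totals: Δreserves = −172B, Δdeposits = −142B.
Δrequired reserves = 10% × −142B = −14.2B.
Δexcess reserves = Δreserves − Δrequired = −172B − (−14.2B) = -157.8 billion.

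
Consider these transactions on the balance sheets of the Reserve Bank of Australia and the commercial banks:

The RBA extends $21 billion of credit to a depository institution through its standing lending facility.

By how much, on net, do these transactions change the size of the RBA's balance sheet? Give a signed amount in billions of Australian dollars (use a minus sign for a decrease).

RBA balance sheet:
  Assets:      Loans to banks +$21B
  Liabilities: Bank reserves +$21B
Change in total RBA assets = +$21 billion.

+$21 billion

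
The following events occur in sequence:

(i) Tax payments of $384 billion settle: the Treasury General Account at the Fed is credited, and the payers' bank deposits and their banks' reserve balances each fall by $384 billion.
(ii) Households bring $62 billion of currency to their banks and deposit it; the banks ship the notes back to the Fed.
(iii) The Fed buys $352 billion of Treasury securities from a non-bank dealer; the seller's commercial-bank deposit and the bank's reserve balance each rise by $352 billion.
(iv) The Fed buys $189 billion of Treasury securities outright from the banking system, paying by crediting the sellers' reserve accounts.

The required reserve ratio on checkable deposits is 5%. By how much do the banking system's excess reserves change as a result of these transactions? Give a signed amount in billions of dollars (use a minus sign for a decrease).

+$217.5 billion

Government account inflow $384 billion: reserves −$384B, deposits −$384B.
Currency deposit $62 billion: reserves +$62B, deposits +$62B.
Asset purchase (from non-banks) $352 billion: reserves +$352B, deposits +$352B.
OMO purchase (from banks) $189 billion: reserves +$189B, deposits 0.
Totals: Δreserves = +$219B, Δdeposits = +$30B.
Δrequired reserves = 5% × +$30B = +$1.5B.
Δexcess reserves = Δreserves − Δrequired = +$219B − (+$1.5B) = +$217.5 billion.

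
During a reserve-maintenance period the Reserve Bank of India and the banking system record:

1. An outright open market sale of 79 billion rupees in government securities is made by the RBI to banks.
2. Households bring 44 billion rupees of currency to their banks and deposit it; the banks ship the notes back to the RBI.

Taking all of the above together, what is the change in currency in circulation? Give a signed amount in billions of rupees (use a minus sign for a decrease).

-44 billion

RBI balance sheet:
  Assets:      Securities −79B
  Liabilities: Bank reserves −35B, Currency in circulation −44B
Commercial banking system:
  Assets:      Reserves at CB −35B, Securities +79B
  Liabilities: Checkable deposits +44B
So the change in currency in circulation is -44 billion.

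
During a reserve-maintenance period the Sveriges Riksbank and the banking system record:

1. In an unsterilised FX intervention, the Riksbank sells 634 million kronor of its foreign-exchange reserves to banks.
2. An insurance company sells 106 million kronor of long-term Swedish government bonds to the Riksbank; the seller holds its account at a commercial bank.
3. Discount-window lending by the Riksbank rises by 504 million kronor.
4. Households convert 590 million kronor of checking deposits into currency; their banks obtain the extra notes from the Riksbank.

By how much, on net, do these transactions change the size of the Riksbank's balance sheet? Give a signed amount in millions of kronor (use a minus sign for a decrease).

Riksbank balance sheet:
  Assets:      Securities +106M, Loans to banks +504M, Foreign assets −634M
  Liabilities: Bank reserves −614M, Currency in circulation +590M
Commercial banking system:
  Assets:      Reserves at CB −614M, Foreign assets +634M
  Liabilities: Checkable deposits −484M, Borrowings from CB +504M
Change in total Riksbank assets = -24 million.

-24 million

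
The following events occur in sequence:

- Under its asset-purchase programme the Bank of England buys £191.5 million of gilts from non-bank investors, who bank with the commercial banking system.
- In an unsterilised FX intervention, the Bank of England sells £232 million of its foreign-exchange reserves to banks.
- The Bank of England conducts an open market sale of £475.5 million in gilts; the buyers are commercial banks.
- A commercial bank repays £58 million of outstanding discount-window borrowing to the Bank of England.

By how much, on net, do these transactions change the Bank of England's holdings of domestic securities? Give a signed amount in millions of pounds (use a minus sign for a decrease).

-£284 million

Bank of England balance sheet:
  Assets:      Securities −£284M, Loans to banks −£58M, Foreign assets −£232M
  Liabilities: Bank reserves −£574M
Commercial banking system:
  Assets:      Reserves at CB −£574M, Securities +£475.5M, Foreign assets +£232M
  Liabilities: Checkable deposits +£191.5M, Borrowings from CB −£58M
So the change in the Bank of England's holdings of domestic securities is -£284 million.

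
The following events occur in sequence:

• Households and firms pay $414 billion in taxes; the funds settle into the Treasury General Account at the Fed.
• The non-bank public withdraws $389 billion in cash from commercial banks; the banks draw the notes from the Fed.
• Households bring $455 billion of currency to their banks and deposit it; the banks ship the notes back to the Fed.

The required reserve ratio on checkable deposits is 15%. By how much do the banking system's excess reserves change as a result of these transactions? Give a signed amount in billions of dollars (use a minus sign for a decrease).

Government account inflow $414 billion: reserves −$414B, deposits −$414B.
Currency withdrawal $389 billion: reserves −$389B, deposits −$389B.
Currency deposit $455 billion: reserves +$455B, deposits +$455B.
Totals: Δreserves = −$348B, Δdeposits = −$348B.
Δrequired reserves = 15% × −$348B = −$52.2B.
Δexcess reserves = Δreserves − Δrequired = −$348B − (−$52.2B) = -$295.8 billion.

-$295.8 billion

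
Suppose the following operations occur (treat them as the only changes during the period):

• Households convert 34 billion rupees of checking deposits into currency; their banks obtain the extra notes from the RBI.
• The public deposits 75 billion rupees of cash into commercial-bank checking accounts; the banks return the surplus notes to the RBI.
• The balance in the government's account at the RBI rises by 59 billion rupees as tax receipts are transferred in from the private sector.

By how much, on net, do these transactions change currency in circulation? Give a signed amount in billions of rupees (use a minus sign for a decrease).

Currency withdrawal 34 billion rupees: notes leave the central bank → +34B.
Currency deposit 75 billion rupees: notes return to the central bank → −75B.
Government account inflow 59 billion rupees: no currency enters or leaves circulation → 0.
Net: 34 − 75 + 0 = -41 billion.

-41 billion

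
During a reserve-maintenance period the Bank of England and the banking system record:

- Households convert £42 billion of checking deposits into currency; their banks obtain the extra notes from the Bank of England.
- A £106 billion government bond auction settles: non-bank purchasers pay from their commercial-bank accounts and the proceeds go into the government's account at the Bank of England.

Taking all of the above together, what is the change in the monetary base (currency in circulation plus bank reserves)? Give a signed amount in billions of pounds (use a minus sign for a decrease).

-£106 billion

Currency withdrawal £42 billion: just a shift between currency and reserves — both are base money → 0.
Government account inflow £106 billion: reserves shift to a non-base liability → −£106B.
Net: 0 − 106 = -£106 billion.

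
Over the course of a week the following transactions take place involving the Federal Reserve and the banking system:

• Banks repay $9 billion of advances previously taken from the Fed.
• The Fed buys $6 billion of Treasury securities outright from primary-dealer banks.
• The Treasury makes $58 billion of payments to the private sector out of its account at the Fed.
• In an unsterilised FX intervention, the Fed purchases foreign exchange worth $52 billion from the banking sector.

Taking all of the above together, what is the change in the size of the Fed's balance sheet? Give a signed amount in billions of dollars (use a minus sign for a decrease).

+$49 billion

Discount-window repayment $9 billion: a Fed asset is shed → −$9B.
OMO purchase (from banks) $6 billion: a Fed asset is acquired → +$6B.
Government spending $58 billion: only the composition of liabilities changes → 0.
FX purchase $52 billion: a Fed asset is acquired → +$52B.
Net: −9 + 6 + 0 + 52 = +$49 billion.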